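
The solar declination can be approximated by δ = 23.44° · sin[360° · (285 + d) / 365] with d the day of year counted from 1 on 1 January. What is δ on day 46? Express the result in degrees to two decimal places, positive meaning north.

-12.95°

360 × (285 + 46) / 365 = 326.466°; sin(326.466°) = -0.5524.
δ = 23.44 × -0.5524 = -12.948° ≈ -12.95°.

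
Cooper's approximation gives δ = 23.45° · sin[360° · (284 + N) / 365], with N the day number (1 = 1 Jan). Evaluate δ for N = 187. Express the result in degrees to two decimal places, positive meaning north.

360 × (284 + 187) / 365 = 464.548°; sin(464.548°) = 0.9679.
δ = 23.45 × 0.9679 = 22.697° ≈ +22.70°.

+22.70°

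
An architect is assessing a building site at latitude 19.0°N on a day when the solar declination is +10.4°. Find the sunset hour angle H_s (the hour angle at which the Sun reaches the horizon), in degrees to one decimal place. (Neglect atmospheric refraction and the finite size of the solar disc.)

93.6°

cos H_s = −tan(19.0°) · tan(10.4°) = -0.0632, so H_s = arccos(-0.0632) = 93.62°.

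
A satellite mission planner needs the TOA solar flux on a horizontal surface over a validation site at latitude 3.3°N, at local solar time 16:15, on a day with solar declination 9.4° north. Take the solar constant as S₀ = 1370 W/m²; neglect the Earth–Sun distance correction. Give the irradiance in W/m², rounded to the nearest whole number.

Hour angle H = 15° × (16.25 − 12) = 63.75°.
cos θ_z = sin(3.3°) sin(9.4°) + cos(3.3°) cos(9.4°) cos(63.75°) = 0.0094 + 0.4356 = 0.4450.
Top-of-atmosphere irradiance = S₀ cos θ_z = 1370 × 0.4450 = 609.65 W/m².

610 W/m²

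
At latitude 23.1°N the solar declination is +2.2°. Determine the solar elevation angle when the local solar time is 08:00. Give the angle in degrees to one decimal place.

Hour angle H = 15° × (8 − 12) = -60.00°.
With φ = 23.1°, δ = 2.2°, H = -60.00°: sin φ sin δ = 0.0151, cos φ cos δ cos H = 0.4596, so cos θ_z = 0.4747.
θ_z = arccos(0.4747) = 61.66°, so the elevation is 90° − 61.66° = 28.34°.

28.3°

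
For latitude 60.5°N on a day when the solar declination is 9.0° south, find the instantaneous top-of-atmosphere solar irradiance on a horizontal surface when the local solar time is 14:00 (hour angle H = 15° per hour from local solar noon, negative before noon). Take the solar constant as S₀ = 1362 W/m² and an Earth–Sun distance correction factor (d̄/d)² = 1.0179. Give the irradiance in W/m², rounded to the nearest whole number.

395 W/m²

Hour angle H = 15° × (14 − 12) = 30.00°.
cos θ_z = sin(60.5°) sin(-9.0°) + cos(60.5°) cos(-9.0°) cos(30.00°) = -0.1362 + 0.4212 = 0.2850.
Top-of-atmosphere irradiance = S₀ (d̄/d)² cos θ_z = 1362 × 1.0179 × 0.2850 = 395.12 W/m².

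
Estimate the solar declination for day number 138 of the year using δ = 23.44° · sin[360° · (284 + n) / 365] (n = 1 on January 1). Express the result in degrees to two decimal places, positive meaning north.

+19.48°

360 × (284 + 138) / 365 = 416.219°; sin(416.219°) = 0.8312.
δ = 23.44 × 0.8312 = 19.483° ≈ +19.48°.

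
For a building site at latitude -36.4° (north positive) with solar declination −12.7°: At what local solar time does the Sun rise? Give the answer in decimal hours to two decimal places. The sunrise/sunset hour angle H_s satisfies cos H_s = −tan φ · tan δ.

5.36 h

The sunset hour angle satisfies cos H_s = −tan φ tan δ = -0.1661, giving H_s = 99.56°.
Sunrise is at 12 − H_s/15 = 12 − 6.637 = 5.363 h local solar time.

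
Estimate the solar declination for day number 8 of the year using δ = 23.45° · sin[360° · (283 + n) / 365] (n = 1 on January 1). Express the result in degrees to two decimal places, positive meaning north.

-22.42°

360 × (283 + 8) / 365 = 287.014°; sin(287.014°) = -0.9562.
δ = 23.45 × -0.9562 = -22.423° ≈ -22.42°.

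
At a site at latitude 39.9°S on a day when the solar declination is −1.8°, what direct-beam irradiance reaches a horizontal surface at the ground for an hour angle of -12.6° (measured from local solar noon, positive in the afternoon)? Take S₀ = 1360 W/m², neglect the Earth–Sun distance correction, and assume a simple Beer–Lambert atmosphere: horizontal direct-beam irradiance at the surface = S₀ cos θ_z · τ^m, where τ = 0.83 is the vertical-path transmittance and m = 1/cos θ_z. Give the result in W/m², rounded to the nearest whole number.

cos θ_z = sin φ sin δ + cos φ cos δ cos H = (-0.6414)(-0.0314) + (0.7672)(0.9995)(0.9759) = 0.7685.
Air mass m = 1/cos θ_z = 1/0.7685 = 1.301; τ^m = 0.83^1.301 = 0.7847.
Surface direct beam = 1360 × 0.7685 × 0.7847 = 820.14 W/m².

820 W/m²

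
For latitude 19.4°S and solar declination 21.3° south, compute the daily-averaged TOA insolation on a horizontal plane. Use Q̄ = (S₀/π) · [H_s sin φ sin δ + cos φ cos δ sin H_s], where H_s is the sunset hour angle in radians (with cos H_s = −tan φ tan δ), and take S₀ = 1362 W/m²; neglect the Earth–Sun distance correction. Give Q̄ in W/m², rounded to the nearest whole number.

cos H_s = −tan(-19.4°) · tan(-21.3°) = -0.1373, so H_s = arccos(-0.1373) = 97.89°. In radians, H_s = 1.7085.
H_s sin φ sin δ = 1.7085 × -0.3322 × -0.3633 = 0.2062.
cos φ cos δ sin H_s = 0.9432 × 0.9317 × 0.9905 = 0.8704.
Q̄ = (1362/π) × (0.2062 + 0.8704) = 433.54 × 1.0766 = 466.75 W/m².

467 W/m²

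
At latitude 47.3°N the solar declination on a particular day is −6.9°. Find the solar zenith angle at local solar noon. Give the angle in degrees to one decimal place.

54.2°

At local solar noon the hour angle is zero, so the zenith angle is |φ − δ| = |47.3° − (-6.9°)| = 54.2°.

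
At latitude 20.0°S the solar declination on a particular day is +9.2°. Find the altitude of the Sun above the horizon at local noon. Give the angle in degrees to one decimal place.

At local solar noon the hour angle is zero, so the elevation is 90° − |φ − δ| = 90° − |-20.0° − (9.2°)| = 90° − 29.2° = 60.8°.

60.8°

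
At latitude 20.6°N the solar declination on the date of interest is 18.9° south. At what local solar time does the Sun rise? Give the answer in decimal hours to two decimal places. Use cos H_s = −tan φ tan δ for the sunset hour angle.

The sunset hour angle satisfies cos H_s = −tan φ tan δ = 0.1287, giving H_s = 82.61°.
Sunrise is at 12 − H_s/15 = 12 − 5.507 = 6.493 h local solar time.

6.49 h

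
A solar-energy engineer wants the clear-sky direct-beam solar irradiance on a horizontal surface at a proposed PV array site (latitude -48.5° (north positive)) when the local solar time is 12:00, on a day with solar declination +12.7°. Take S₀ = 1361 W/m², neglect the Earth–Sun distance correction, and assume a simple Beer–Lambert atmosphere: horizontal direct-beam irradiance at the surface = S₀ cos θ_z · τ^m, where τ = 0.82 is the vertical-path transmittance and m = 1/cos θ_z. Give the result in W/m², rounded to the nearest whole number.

434 W/m²

Hour angle H = 15° × (12 − 12) = 0.00°.
With φ = -48.5°, δ = 12.7°, H = 0.00°: sin φ sin δ = -0.1647, cos φ cos δ cos H = 0.6464, so cos θ_z = 0.4817.
Air mass m = 1/cos θ_z = 1/0.4817 = 2.076; τ^m = 0.82^2.076 = 0.6623.
Surface direct beam = 1361 × 0.4817 × 0.6623 = 434.20 W/m².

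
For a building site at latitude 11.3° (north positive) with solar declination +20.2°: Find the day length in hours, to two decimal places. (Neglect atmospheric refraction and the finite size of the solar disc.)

cos H_s = −tan(11.3°) · tan(20.2°) = -0.0735, so H_s = arccos(-0.0735) = 94.22°.
Day length = 2 H_s / 15° h⁻¹ = 188.44° / 15 = 12.563 h.

12.56 hours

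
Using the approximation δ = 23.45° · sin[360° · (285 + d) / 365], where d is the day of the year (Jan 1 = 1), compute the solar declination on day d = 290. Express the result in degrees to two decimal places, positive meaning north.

360 × (285 + 290) / 365 = 567.123°; sin(567.123°) = -0.4559.
δ = 23.45 × -0.4559 = -10.691° ≈ -10.69°.

-10.69°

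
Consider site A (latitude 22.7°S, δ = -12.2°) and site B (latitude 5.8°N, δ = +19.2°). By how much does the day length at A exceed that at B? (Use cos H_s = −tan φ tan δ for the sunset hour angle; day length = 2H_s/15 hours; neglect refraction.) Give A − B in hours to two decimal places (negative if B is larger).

+0.42 h

A: H_s = arccos(−tan -22.7° · tan -12.2°) = 95.19°, so 2H_s/15 = 12.6920 h.
B: H_s = arccos(−tan 5.8° · tan 19.2°) = 92.03°, so 2H_s/15 = 12.2707 h.
A − B = 12.6920 − 12.2707 = 0.4213 h.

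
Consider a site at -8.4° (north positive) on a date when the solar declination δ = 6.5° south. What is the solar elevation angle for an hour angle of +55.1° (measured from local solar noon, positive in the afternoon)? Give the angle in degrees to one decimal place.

35.4°

With φ = -8.4°, δ = -6.5°, H = 55.10°: sin φ sin δ = 0.0165, cos φ cos δ cos H = 0.5624, so cos θ_z = 0.5789.
θ_z = arccos(0.5789) = 54.63°, so the elevation is 90° − 54.63° = 35.37°.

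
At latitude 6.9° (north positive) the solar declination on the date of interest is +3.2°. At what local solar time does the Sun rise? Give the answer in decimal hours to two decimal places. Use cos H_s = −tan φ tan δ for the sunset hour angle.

5.97 h

The sunset hour angle satisfies cos H_s = −tan φ tan δ = -0.0068, giving H_s = 90.39°.
Sunrise is at 12 − H_s/15 = 12 − 6.026 = 5.974 h local solar time.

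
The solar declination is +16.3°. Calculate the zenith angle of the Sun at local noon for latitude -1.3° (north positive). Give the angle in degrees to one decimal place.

At local solar noon the hour angle is zero, so the zenith angle is |φ − δ| = |-1.3° − (16.3°)| = 17.6°.

17.6°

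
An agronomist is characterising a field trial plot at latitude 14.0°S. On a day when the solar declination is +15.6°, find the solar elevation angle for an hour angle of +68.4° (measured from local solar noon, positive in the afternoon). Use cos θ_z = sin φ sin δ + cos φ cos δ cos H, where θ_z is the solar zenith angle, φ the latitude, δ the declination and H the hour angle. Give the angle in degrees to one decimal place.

cos θ_z = sin φ sin δ + cos φ cos δ cos H = (-0.2419)(0.2689) + (0.9703)(0.9632)(0.3681) = 0.2790.
θ_z = arccos(0.2790) = 73.80°, so the elevation is 90° − 73.80° = 16.20°.

16.2°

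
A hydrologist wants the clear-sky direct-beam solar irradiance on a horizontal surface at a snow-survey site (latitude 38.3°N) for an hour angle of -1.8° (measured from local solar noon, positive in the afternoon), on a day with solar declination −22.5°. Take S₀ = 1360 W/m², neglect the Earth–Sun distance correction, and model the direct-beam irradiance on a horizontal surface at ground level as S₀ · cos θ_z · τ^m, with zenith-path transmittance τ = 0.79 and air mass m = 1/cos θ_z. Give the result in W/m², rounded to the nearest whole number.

409 W/m²

cos θ_z = sin φ sin δ + cos φ cos δ cos H = (0.6198)(-0.3827) + (0.7848)(0.9239)(0.9995) = 0.4875.
Air mass m = 1/cos θ_z = 1/0.4875 = 2.051; τ^m = 0.79^2.051 = 0.6166.
Surface direct beam = 1360 × 0.4875 × 0.6166 = 408.81 W/m².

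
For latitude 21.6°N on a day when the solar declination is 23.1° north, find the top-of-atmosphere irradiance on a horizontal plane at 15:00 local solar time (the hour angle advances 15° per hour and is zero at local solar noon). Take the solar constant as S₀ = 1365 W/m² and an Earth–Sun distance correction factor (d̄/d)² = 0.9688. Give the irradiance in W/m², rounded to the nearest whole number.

Hour angle H = 15° × (15 − 12) = 45.00°.
With φ = 21.6°, δ = 23.1°, H = 45.00°: sin φ sin δ = 0.1444, cos φ cos δ cos H = 0.6047, so cos θ_z = 0.7491.
Top-of-atmosphere irradiance = S₀ (d̄/d)² cos θ_z = 1365 × 0.9688 × 0.7491 = 990.62 W/m².

991 W/m²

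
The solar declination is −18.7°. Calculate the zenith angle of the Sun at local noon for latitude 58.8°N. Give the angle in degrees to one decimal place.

At local solar noon the hour angle is zero, so the zenith angle is |φ − δ| = |58.8° − (-18.7°)| = 77.5°.

77.5°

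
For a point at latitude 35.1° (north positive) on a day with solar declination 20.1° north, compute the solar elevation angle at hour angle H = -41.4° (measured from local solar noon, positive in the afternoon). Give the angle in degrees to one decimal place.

cos θ_z = sin(35.1°) sin(20.1°) + cos(35.1°) cos(20.1°) cos(-41.40°) = 0.1976 + 0.5763 = 0.7739.
θ_z = arccos(0.7739) = 39.29°, so the elevation is 90° − 39.29° = 50.71°.

50.7°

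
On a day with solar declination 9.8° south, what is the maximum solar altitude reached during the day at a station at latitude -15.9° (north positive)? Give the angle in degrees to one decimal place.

83.9°

At local solar noon the hour angle is zero, so the elevation is 90° − |φ − δ| = 90° − |-15.9° − (-9.8°)| = 90° − 6.1° = 83.9°.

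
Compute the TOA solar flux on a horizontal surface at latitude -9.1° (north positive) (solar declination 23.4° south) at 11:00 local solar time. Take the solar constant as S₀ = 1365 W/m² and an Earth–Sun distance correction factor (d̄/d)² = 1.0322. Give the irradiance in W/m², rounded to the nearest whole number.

Hour angle H = 15° × (11 − 12) = -15.00°.
cos θ_z = sin(-9.1°) sin(-23.4°) + cos(-9.1°) cos(-23.4°) cos(-15.00°) = 0.0628 + 0.8753 = 0.9381.
Top-of-atmosphere irradiance = S₀ (d̄/d)² cos θ_z = 1365 × 1.0322 × 0.9381 = 1321.74 W/m².

1322 W/m²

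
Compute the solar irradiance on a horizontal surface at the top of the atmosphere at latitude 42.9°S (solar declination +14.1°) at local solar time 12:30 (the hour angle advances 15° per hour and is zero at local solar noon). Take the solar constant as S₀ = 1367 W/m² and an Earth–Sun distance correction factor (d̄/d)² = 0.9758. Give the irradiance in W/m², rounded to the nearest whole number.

Hour angle H = 15° × (12.5 − 12) = 7.50°.
cos θ_z = sin φ sin δ + cos φ cos δ cos H = (-0.6807)(0.2436) + (0.7325)(0.9699)(0.9914) = 0.5385.
Top-of-atmosphere irradiance = S₀ (d̄/d)² cos θ_z = 1367 × 0.9758 × 0.5385 = 718.32 W/m².

718 W/m²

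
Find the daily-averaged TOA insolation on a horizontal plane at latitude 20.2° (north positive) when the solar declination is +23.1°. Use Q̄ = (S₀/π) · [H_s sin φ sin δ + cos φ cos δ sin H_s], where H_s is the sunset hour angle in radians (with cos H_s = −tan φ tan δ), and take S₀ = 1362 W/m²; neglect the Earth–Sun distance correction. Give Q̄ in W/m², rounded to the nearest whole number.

The sunset hour angle satisfies cos H_s = −tan φ tan δ = -0.1569, giving H_s = 99.03°. In radians, H_s = 1.7284.
H_s sin φ sin δ = 1.7284 × 0.3453 × 0.3923 = 0.2341.
cos φ cos δ sin H_s = 0.9385 × 0.9198 × 0.9876 = 0.8525.
Q̄ = (1362/π) × (0.2341 + 0.8525) = 433.54 × 1.0866 = 471.08 W/m².

471 W/m²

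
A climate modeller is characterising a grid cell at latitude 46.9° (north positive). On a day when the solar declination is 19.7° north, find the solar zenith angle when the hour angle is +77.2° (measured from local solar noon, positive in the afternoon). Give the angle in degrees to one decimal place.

With φ = 46.9°, δ = 19.7°, H = 77.20°: sin φ sin δ = 0.2461, cos φ cos δ cos H = 0.1425, so cos θ_z = 0.3886.
θ_z = arccos(0.3886) = 67.13°.

67.1°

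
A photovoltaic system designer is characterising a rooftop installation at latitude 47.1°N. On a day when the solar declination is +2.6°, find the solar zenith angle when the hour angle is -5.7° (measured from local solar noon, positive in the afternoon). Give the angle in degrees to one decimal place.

44.8°

cos θ_z = sin(47.1°) sin(2.6°) + cos(47.1°) cos(2.6°) cos(-5.70°) = 0.0332 + 0.6767 = 0.7099.
θ_z = arccos(0.7099) = 44.77°.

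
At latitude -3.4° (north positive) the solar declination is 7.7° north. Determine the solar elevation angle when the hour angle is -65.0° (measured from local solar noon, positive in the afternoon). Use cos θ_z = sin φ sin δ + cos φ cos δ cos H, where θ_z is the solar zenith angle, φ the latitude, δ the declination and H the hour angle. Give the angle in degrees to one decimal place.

With φ = -3.4°, δ = 7.7°, H = -65.00°: sin φ sin δ = -0.0079, cos φ cos δ cos H = 0.4181, so cos θ_z = 0.4102.
θ_z = arccos(0.4102) = 65.78°, so the elevation is 90° − 65.78° = 24.22°.

24.2°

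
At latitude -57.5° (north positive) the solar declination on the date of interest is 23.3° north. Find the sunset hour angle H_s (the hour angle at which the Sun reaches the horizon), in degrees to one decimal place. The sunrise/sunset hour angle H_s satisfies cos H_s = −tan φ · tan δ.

47.5°

cos H_s = −tan(-57.5°) · tan(23.3°) = 0.6760, so H_s = arccos(0.6760) = 47.47°.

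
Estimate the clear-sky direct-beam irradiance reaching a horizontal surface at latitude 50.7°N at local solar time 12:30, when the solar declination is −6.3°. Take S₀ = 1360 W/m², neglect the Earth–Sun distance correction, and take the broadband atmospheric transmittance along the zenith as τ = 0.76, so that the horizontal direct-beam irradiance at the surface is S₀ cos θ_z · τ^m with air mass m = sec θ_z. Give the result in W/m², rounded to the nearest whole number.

Hour angle H = 15° × (12.5 − 12) = 7.50°.
cos θ_z = sin(50.7°) sin(-6.3°) + cos(50.7°) cos(-6.3°) cos(7.50°) = -0.0849 + 0.6242 = 0.5393.
Air mass m = 1/cos θ_z = 1/0.5393 = 1.854; τ^m = 0.76^1.854 = 0.6012.
Surface direct beam = 1360 × 0.5393 × 0.6012 = 440.95 W/m².

441 W/m²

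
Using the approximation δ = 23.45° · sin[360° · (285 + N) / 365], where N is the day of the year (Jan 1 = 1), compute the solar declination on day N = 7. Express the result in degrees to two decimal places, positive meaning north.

360 × (285 + 7) / 365 = 288.000°; sin(288.000°) = -0.9511.
δ = 23.45 × -0.9511 = -22.303° ≈ -22.30°.

-22.30°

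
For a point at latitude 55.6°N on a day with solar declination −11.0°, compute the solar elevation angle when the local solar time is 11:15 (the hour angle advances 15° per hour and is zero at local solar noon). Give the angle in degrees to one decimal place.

Hour angle H = 15° × (11.25 − 12) = -11.25°.
cos θ_z = sin(55.6°) sin(-11.0°) + cos(55.6°) cos(-11.0°) cos(-11.25°) = -0.1574 + 0.5439 = 0.3865.
θ_z = arccos(0.3865) = 67.26°, so the elevation is 90° − 67.26° = 22.74°.

22.7°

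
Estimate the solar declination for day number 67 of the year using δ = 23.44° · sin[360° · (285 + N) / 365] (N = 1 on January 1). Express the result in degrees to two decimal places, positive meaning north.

360 × (285 + 67) / 365 = 347.178°; sin(347.178°) = -0.2219.
δ = 23.44 × -0.2219 = -5.201° ≈ -5.20°.

-5.20°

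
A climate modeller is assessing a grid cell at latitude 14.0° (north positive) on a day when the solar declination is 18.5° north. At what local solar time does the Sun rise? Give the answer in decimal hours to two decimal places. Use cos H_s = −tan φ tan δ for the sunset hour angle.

5.68 h

The sunset hour angle satisfies cos H_s = −tan φ tan δ = -0.0834, giving H_s = 94.78°.
Sunrise is at 12 − H_s/15 = 12 − 6.319 = 5.681 h local solar time.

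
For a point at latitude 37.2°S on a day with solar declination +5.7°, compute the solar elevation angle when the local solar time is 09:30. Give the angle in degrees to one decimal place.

34.7°

Hour angle H = 15° × (9.5 − 12) = -37.50°.
With φ = -37.2°, δ = 5.7°, H = -37.50°: sin φ sin δ = -0.0600, cos φ cos δ cos H = 0.6288, so cos θ_z = 0.5688.
θ_z = arccos(0.5688) = 55.33°, so the elevation is 90° − 55.33° = 34.67°.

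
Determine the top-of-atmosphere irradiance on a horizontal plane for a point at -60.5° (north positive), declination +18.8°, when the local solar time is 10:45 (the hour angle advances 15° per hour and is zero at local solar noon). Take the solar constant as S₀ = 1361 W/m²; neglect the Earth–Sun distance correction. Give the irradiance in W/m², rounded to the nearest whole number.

Hour angle H = 15° × (10.75 − 12) = -18.75°.
cos θ_z = sin(-60.5°) sin(18.8°) + cos(-60.5°) cos(18.8°) cos(-18.75°) = -0.2805 + 0.4414 = 0.1609.
Top-of-atmosphere irradiance = S₀ cos θ_z = 1361 × 0.1609 = 218.98 W/m².

219 W/m²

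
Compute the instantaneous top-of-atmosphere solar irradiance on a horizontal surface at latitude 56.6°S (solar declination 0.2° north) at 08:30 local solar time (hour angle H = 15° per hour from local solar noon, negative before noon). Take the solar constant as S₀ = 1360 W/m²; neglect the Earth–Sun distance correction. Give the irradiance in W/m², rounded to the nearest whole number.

Hour angle H = 15° × (8.5 − 12) = -52.50°.
cos θ_z = sin(-56.6°) sin(0.2°) + cos(-56.6°) cos(0.2°) cos(-52.50°) = -0.0029 + 0.3351 = 0.3322.
Top-of-atmosphere irradiance = S₀ cos θ_z = 1360 × 0.3322 = 451.79 W/m².

452 W/m²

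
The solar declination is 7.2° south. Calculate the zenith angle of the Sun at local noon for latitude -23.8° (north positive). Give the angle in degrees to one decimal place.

16.6°

At local solar noon the hour angle is zero, so the zenith angle is |φ − δ| = |-23.8° − (-7.2°)| = 16.6°.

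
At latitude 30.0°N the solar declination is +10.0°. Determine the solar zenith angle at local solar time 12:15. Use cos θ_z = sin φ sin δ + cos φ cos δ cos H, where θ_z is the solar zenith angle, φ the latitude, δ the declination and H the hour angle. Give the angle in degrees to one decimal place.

Hour angle H = 15° × (12.25 − 12) = 3.75°.
cos θ_z = sin(30.0°) sin(10.0°) + cos(30.0°) cos(10.0°) cos(3.75°) = 0.0868 + 0.8510 = 0.9378.
θ_z = arccos(0.9378) = 20.31°.

20.3°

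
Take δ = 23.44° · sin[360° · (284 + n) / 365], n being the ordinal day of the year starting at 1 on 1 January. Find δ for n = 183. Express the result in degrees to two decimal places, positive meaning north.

360 × (284 + 183) / 365 = 460.603°; sin(460.603°) = 0.9829.
δ = 23.44 × 0.9829 = 23.039° ≈ +23.04°.

+23.04°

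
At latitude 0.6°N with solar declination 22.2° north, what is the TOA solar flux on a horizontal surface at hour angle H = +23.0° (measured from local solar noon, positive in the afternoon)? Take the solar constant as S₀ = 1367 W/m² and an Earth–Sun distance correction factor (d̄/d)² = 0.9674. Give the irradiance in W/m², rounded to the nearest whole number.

cos θ_z = sin(0.6°) sin(22.2°) + cos(0.6°) cos(22.2°) cos(23.00°) = 0.0040 + 0.8522 = 0.8562.
Top-of-atmosphere irradiance = S₀ (d̄/d)² cos θ_z = 1367 × 0.9674 × 0.8562 = 1132.27 W/m².

1132 W/m²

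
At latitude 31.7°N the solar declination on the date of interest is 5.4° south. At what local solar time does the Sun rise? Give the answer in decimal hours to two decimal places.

6.22 h

cos H_s = −tan(31.7°) · tan(-5.4°) = 0.0584, so H_s = arccos(0.0584) = 86.65°.
Sunrise is at 12 − H_s/15 = 12 − 5.777 = 6.223 h local solar time.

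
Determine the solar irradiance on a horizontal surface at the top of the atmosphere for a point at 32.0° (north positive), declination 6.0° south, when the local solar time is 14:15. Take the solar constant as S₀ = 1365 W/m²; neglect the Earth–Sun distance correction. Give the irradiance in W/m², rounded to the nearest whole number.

Hour angle H = 15° × (14.25 − 12) = 33.75°.
With φ = 32.0°, δ = -6.0°, H = 33.75°: sin φ sin δ = -0.0554, cos φ cos δ cos H = 0.7013, so cos θ_z = 0.6459.
Top-of-atmosphere irradiance = S₀ cos θ_z = 1365 × 0.6459 = 881.65 W/m².

882 W/m²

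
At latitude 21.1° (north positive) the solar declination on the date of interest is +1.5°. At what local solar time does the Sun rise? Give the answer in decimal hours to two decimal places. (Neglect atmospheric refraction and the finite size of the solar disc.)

5.96 h

cos H_s = −tan(21.1°) · tan(1.5°) = -0.0101, so H_s = arccos(-0.0101) = 90.58°.
Sunrise is at 12 − H_s/15 = 12 − 6.039 = 5.961 h local solar time.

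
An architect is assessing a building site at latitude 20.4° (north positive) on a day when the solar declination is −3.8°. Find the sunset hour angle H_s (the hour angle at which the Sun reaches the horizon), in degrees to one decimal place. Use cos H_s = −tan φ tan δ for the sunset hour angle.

−tan φ tan δ = −(0.3719)(-0.0664) = 0.0247; H_s = arccos(0.0247) = 88.58°.

88.6°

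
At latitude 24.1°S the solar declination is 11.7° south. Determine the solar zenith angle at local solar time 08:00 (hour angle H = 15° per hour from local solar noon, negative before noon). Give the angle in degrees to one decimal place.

Hour angle H = 15° × (8 − 12) = -60.00°.
cos θ_z = sin φ sin δ + cos φ cos δ cos H = (-0.4083)(-0.2028) + (0.9128)(0.9792)(0.5000) = 0.5297.
θ_z = arccos(0.5297) = 58.01°.

58.0°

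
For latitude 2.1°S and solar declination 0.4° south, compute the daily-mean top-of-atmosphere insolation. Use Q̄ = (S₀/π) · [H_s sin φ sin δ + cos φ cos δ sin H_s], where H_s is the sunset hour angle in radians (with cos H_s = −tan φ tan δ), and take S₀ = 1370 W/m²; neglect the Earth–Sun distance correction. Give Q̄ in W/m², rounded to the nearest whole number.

The sunset hour angle satisfies cos H_s = −tan φ tan δ = -0.0003, giving H_s = 90.02°. In radians, H_s = 1.5711.
H_s sin φ sin δ = 1.5711 × -0.0366 × -0.0070 = 0.0004.
cos φ cos δ sin H_s = 0.9993 × 1.0000 × 1.0000 = 0.9993.
Q̄ = (1370/π) × (0.0004 + 0.9993) = 436.08 × 0.9997 = 435.95 W/m².

436 W/m²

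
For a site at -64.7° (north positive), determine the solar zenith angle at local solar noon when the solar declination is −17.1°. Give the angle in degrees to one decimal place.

47.6°

At local solar noon the hour angle is zero, so the zenith angle is |φ − δ| = |-64.7° − (-17.1°)| = 47.6°.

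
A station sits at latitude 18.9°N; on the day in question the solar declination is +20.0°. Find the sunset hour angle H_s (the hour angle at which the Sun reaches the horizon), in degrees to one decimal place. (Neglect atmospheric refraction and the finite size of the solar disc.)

97.2°

cos H_s = −tan(18.9°) · tan(20.0°) = -0.1246, so H_s = arccos(-0.1246) = 97.16°.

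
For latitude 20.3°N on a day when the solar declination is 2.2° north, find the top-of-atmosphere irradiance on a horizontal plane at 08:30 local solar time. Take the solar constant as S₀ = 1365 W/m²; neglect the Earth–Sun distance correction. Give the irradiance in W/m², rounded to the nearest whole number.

797 W/m²

Hour angle H = 15° × (8.5 − 12) = -52.50°.
With φ = 20.3°, δ = 2.2°, H = -52.50°: sin φ sin δ = 0.0133, cos φ cos δ cos H = 0.5705, so cos θ_z = 0.5838.
Top-of-atmosphere irradiance = S₀ cos θ_z = 1365 × 0.5838 = 796.89 W/m².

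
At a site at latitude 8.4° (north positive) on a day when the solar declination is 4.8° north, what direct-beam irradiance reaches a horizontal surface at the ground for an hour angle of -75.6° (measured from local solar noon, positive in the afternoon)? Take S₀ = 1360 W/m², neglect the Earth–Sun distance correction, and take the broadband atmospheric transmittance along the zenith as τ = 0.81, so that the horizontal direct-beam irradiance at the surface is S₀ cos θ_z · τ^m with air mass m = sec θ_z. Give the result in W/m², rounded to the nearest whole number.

154 W/m²

cos θ_z = sin(8.4°) sin(4.8°) + cos(8.4°) cos(4.8°) cos(-75.60°) = 0.0122 + 0.2452 = 0.2574.
Air mass m = 1/cos θ_z = 1/0.2574 = 3.885; τ^m = 0.81^3.885 = 0.4410.
Surface direct beam = 1360 × 0.2574 × 0.4410 = 154.38 W/m².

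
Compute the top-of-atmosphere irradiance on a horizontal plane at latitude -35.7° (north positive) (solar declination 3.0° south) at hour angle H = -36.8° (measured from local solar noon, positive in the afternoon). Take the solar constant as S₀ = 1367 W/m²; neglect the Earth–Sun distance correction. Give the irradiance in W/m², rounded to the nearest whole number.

929 W/m²

cos θ_z = sin(-35.7°) sin(-3.0°) + cos(-35.7°) cos(-3.0°) cos(-36.80°) = 0.0305 + 0.6494 = 0.6799.
Top-of-atmosphere irradiance = S₀ cos θ_z = 1367 × 0.6799 = 929.42 W/m².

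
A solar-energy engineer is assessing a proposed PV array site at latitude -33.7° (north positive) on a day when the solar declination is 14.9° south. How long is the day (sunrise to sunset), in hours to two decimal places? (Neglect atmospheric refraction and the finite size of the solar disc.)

13.36 hours

cos H_s = −tan(-33.7°) · tan(-14.9°) = -0.1775, so H_s = arccos(-0.1775) = 100.22°.
Day length = 2 H_s / 15° h⁻¹ = 200.44° / 15 = 13.363 h.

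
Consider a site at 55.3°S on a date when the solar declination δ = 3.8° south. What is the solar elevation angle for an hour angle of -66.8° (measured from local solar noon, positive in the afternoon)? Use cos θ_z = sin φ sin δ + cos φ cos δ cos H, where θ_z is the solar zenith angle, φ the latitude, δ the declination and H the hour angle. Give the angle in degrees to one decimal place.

16.2°

With φ = -55.3°, δ = -3.8°, H = -66.80°: sin φ sin δ = 0.0545, cos φ cos δ cos H = 0.2238, so cos θ_z = 0.2783.
θ_z = arccos(0.2783) = 73.84°, so the elevation is 90° − 73.84° = 16.16°.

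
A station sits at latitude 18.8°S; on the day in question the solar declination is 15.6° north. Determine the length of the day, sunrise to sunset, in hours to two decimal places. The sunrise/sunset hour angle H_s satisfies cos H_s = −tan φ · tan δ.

The sunset hour angle satisfies cos H_s = −tan φ tan δ = 0.0950, giving H_s = 84.55°.
Day length = 2 H_s / 15° h⁻¹ = 169.10° / 15 = 11.273 h.

11.27 hours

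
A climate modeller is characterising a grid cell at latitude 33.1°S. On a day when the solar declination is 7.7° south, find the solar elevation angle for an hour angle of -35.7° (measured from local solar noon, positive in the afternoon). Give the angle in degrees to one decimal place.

48.4°

cos θ_z = sin(-33.1°) sin(-7.7°) + cos(-33.1°) cos(-7.7°) cos(-35.70°) = 0.0732 + 0.6742 = 0.7474.
θ_z = arccos(0.7474) = 41.63°, so the elevation is 90° − 41.63° = 48.37°.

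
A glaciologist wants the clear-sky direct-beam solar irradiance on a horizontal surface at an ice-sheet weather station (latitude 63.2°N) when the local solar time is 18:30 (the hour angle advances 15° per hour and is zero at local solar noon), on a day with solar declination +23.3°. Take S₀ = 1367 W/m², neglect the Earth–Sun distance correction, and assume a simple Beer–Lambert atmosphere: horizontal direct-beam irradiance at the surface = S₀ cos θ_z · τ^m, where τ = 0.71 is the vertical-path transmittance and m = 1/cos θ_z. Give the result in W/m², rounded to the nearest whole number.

130 W/m²

Hour angle H = 15° × (18.5 − 12) = 97.50°.
With φ = 63.2°, δ = 23.3°, H = 97.50°: sin φ sin δ = 0.3531, cos φ cos δ cos H = -0.0541, so cos θ_z = 0.2990.
Air mass m = 1/cos θ_z = 1/0.2990 = 3.344; τ^m = 0.71^3.344 = 0.3181.
Surface direct beam = 1367 × 0.2990 × 0.3181 = 130.02 W/m².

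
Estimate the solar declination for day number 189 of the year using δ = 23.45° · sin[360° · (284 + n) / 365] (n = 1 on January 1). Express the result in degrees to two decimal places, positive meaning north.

+22.48°

360 × (284 + 189) / 365 = 466.521°; sin(466.521°) = 0.9587.
δ = 23.45 × 0.9587 = 22.482° ≈ +22.48°.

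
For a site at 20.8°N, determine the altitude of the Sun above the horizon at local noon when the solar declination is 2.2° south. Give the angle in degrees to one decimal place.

67.0°

At local solar noon the hour angle is zero, so the elevation is 90° − |φ − δ| = 90° − |20.8° − (-2.2°)| = 90° − 23.0° = 67.0°.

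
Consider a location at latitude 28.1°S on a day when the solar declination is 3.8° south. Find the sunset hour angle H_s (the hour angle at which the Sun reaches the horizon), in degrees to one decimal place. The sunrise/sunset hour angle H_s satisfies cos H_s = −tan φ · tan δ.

The sunset hour angle satisfies cos H_s = −tan φ tan δ = -0.0355, giving H_s = 92.03°.

92.0°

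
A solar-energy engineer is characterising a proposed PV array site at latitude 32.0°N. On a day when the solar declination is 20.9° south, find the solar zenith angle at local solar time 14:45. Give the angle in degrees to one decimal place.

66.0°

Hour angle H = 15° × (14.75 − 12) = 41.25°.
cos θ_z = sin(32.0°) sin(-20.9°) + cos(32.0°) cos(-20.9°) cos(41.25°) = -0.1890 + 0.5956 = 0.4066.
θ_z = arccos(0.4066) = 66.01°.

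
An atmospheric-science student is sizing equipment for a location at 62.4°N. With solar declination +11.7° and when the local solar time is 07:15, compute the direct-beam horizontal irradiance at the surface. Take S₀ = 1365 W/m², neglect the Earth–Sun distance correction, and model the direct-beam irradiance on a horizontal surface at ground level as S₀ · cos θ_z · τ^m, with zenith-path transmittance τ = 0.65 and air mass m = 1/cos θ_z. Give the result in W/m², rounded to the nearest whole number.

118 W/m²

Hour angle H = 15° × (7.25 − 12) = -71.25°.
cos θ_z = sin(62.4°) sin(11.7°) + cos(62.4°) cos(11.7°) cos(-71.25°) = 0.1797 + 0.1458 = 0.3255.
Air mass m = 1/cos θ_z = 1/0.3255 = 3.072; τ^m = 0.65^3.072 = 0.2662.
Surface direct beam = 1365 × 0.3255 × 0.2662 = 118.27 W/m².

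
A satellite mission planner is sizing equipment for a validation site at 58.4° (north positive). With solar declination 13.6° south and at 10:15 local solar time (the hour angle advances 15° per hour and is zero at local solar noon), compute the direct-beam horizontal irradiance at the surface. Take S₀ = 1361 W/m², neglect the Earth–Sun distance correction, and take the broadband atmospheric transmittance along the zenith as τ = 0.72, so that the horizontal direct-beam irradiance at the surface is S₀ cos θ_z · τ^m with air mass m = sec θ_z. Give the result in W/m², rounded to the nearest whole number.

Hour angle H = 15° × (10.25 − 12) = -26.25°.
cos θ_z = sin φ sin δ + cos φ cos δ cos H = (0.8517)(-0.2351) + (0.5240)(0.9720)(0.8969) = 0.2566.
Air mass m = 1/cos θ_z = 1/0.2566 = 3.897; τ^m = 0.72^3.897 = 0.2780.
Surface direct beam = 1361 × 0.2566 × 0.2780 = 97.09 W/m².

97 W/m²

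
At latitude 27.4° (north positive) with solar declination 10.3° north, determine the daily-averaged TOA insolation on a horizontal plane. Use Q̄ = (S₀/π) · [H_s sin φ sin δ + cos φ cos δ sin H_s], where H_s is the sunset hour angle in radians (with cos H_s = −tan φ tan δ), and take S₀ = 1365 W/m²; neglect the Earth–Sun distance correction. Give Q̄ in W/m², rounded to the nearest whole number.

The sunset hour angle satisfies cos H_s = −tan φ tan δ = -0.0942, giving H_s = 95.41°. In radians, H_s = 1.6652.
H_s sin φ sin δ = 1.6652 × 0.4602 × 0.1788 = 0.1370.
cos φ cos δ sin H_s = 0.8878 × 0.9839 × 0.9955 = 0.8696.
Q̄ = (1365/π) × (0.1370 + 0.8696) = 434.49 × 1.0066 = 437.36 W/m².

437 W/m²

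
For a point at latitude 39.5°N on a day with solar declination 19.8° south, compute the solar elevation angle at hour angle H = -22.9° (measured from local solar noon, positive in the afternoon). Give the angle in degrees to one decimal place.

27.0°

With φ = 39.5°, δ = -19.8°, H = -22.90°: sin φ sin δ = -0.2155, cos φ cos δ cos H = 0.6688, so cos θ_z = 0.4533.
θ_z = arccos(0.4533) = 63.04°, so the elevation is 90° − 63.04° = 26.96°.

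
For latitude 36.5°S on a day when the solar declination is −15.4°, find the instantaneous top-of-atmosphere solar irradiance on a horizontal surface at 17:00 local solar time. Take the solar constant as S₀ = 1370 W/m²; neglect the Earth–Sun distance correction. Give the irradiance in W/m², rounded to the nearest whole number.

Hour angle H = 15° × (17 − 12) = 75.00°.
cos θ_z = sin φ sin δ + cos φ cos δ cos H = (-0.5948)(-0.2656) + (0.8039)(0.9641)(0.2588) = 0.3586.
Top-of-atmosphere irradiance = S₀ cos θ_z = 1370 × 0.3586 = 491.28 W/m².

491 W/m²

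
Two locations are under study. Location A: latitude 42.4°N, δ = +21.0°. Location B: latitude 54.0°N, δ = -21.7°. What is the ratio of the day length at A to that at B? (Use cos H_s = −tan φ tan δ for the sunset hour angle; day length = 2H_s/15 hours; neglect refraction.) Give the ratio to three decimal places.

A: H_s = arccos(−tan 42.4° · tan 21.0°) = 110.52°, so 2H_s/15 = 14.7360 h.
B: H_s = arccos(−tan 54.0° · tan -21.7°) = 56.79°, so 2H_s/15 = 7.5720 h.
Ratio A/B = 14.7360 / 7.5720 = 1.9461.

1.946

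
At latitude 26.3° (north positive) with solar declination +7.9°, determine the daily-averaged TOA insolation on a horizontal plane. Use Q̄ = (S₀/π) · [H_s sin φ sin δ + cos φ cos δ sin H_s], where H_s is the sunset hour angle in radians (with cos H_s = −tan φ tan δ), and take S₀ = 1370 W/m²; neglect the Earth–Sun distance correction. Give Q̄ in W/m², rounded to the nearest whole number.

cos H_s = −tan(26.3°) · tan(7.9°) = -0.0686, so H_s = arccos(-0.0686) = 93.93°. In radians, H_s = 1.6394.
H_s sin φ sin δ = 1.6394 × 0.4431 × 0.1374 = 0.0998.
cos φ cos δ sin H_s = 0.8965 × 0.9905 × 0.9976 = 0.8859.
Q̄ = (1370/π) × (0.0998 + 0.8859) = 436.08 × 0.9857 = 429.84 W/m².

430 W/m²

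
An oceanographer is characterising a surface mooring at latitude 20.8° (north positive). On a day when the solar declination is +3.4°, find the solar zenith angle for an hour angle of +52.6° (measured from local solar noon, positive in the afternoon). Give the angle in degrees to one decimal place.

54.0°

cos θ_z = sin φ sin δ + cos φ cos δ cos H = (0.3551)(0.0593) + (0.9348)(0.9982)(0.6074) = 0.5878.
θ_z = arccos(0.5878) = 54.00°.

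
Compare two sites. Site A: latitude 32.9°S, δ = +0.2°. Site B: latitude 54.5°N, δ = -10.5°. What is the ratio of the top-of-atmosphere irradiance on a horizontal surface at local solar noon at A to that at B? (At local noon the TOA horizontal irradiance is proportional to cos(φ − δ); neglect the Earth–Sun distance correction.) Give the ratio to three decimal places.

1.982

A: cos θ_z = cos(-32.9° − (0.2°)) = 0.8377.
B: cos θ_z = cos(54.5° − (-10.5°)) = 0.4226.
Ratio A/B = 0.8377 / 0.4226 = 1.9823.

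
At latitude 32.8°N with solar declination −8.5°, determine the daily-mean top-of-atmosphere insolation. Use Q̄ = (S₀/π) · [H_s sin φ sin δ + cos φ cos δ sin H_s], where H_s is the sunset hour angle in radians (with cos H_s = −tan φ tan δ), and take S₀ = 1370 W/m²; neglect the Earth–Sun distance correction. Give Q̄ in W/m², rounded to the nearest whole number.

309 W/m²

cos H_s = −tan(32.8°) · tan(-8.5°) = 0.0963, so H_s = arccos(0.0963) = 84.47°. In radians, H_s = 1.4743.
H_s sin φ sin δ = 1.4743 × 0.5417 × -0.1478 = -0.1180.
cos φ cos δ sin H_s = 0.8406 × 0.9890 × 0.9953 = 0.8274.
Q̄ = (1370/π) × (-0.1180 + 0.8274) = 436.08 × 0.7094 = 309.36 W/m².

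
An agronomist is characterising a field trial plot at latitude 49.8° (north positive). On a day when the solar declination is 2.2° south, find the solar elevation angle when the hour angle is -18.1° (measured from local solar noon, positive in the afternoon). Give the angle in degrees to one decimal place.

35.7°

With φ = 49.8°, δ = -2.2°, H = -18.10°: sin φ sin δ = -0.0293, cos φ cos δ cos H = 0.6131, so cos θ_z = 0.5838.
θ_z = arccos(0.5838) = 54.28°, so the elevation is 90° − 54.28° = 35.72°.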